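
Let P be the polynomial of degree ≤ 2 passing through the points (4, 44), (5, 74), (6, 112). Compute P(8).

212

Using the Lagrange interpolation formula with nodes 4, 5, 6:
  L_0(u) = (u - 5)(u - 6) / 2
  L_1(u) = (u - 4)(u - 6) / -1
  L_2(u) = (u - 4)(u - 5) / 2
Then P(u) = 44·L_0(u) + 74·L_1(u) + 112·L_2(u).
Expanding and collecting terms gives P(u) = 4u² - 6u + 4.
Evaluating at u = 8: P(8) = 212.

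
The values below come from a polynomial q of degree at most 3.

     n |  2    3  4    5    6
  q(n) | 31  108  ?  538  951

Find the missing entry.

267

The 4 known points determine the degree-3 polynomial uniquely.
Write q(n) = an^3 + bn^2 + cn + d. Substituting each data point gives a linear system:
  8a + 4b + 2c + d = 31
  27a + 9b + 3c + d = 108
  125a + 25b + 5c + d = 538
  216a + 36b + 6c + d = 951
Solving the system yields a = 5, b = -4, c = 2, d = 3.
So q(n) = 5n^3 - 4n^2 + 2n + 3.
Then q(4) = 267.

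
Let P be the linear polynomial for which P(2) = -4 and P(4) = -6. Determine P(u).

Write P(u) = au + b. Substituting each data point gives a linear system:
  2a + b = -4
  4a + b = -6
Solving the system yields a = -1, b = -2.
So P(u) = -u - 2.
Check: P(2) = -4. ✓

P(u) = -u - 2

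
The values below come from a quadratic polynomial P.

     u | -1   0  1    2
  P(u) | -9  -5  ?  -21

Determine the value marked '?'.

-9

On equispaced nodes a degree-2 polynomial has vanishing third forward difference, so
  - P(-1) + 3·P(0) - 3·P(1) + P(2) = 0.
Substituting the known values and solving for P(1):
  -3·P(1) = 27
  P(1) = -9.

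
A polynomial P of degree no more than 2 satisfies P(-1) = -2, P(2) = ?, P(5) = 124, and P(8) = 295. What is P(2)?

25

The 3 known points determine the degree-2 polynomial uniquely.
Write P(u) = au^2 + bu + c. Substituting each data point gives a linear system:
  a - b + c = -2
  25a + 5b + c = 124
  64a + 8b + c = 295
Solving the system yields a = 4, b = 5, c = -1.
So P(u) = 4u^2 + 5u - 1.
Then P(2) = 25.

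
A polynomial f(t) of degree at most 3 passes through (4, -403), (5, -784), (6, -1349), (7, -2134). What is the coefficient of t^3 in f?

Write f(t) = at^3 + bt^2 + ct + d. Substituting each data point gives a linear system:
  64a + 16b + 4c + d = -403
  125a + 25b + 5c + d = -784
  216a + 36b + 6c + d = -1349
  343a + 49b + 7c + d = -2134
Solving the system yields a = -6, b = -2, c = 3, d = 1.
So f(t) = -6t³ - 2t² + 3t + 1.
The leading coefficient is -6.

-6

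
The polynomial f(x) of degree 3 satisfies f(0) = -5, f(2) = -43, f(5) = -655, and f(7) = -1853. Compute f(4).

Write f(x) = ax^3 + bx^2 + cx + d. Substituting each data point gives a linear system:
  d = -5
  8a + 4b + 2c + d = -43
  125a + 25b + 5c + d = -655
  343a + 49b + 7c + d = -1853
Solving the system yields a = -6, b = 5, c = -5, d = -5.
So f(x) = -6x^3 + 5x^2 - 5x - 5.
Then f(4) = -329.

-329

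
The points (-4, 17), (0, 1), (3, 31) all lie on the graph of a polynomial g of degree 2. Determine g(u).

g(u) = 2u^2 + 4u + 1

Write g(u) = au^2 + bu + c. Substituting each data point gives a linear system:
  16a - 4b + c = 17
  c = 1
  9a + 3b + c = 31
Solving the system yields a = 2, b = 4, c = 1.
So g(u) = 2u^2 + 4u + 1.
Check: g(-4) = 17. ✓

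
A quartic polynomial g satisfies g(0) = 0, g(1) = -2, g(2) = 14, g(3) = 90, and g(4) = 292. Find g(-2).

Forward differences of the values at n = 0, 1, 2, 3, 4:
  g  : 0  -2  14  90  292
  Δ  : -2  16  76  202
  Δ^2: 18  60  126
  Δ^3: 42  66
  Δ^4: 24
The fourth differences are constant, confirming degree 4.
Interpolating (Newton forward form) and evaluating at n = -2 gives g(-2) = 10.

10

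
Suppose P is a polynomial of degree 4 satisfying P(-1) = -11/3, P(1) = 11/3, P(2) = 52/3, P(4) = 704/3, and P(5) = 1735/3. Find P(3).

75

Write P(n) = an^4 + bn^3 + cn^2 + dn + e. Substituting each data point gives a linear system:
  a - b + c - d + e = -11/3
  a + b + c + d + e = 11/3
  16a + 8b + 4c + 2d + e = 52/3
  256a + 64b + 16c + 4d + e = 704/3
  625a + 125b + 25c + 5d + e = 1735/3
Solving the system yields a = 1, b = -1/3, c = -1, d = 4, e = 0.
So P(n) = n^4 - (1/3)n^3 - n^2 + 4n.
Then P(3) = 75.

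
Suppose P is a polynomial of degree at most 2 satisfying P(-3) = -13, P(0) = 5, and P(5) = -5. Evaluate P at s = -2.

-5

Using the Lagrange interpolation formula with nodes -3, 0, 5:
  L_0(s) = s(s - 5) / 24
  L_1(s) = (s + 3)(s - 5) / -15
  L_2(s) = (s + 3)s / 40
Then P(s) = -13·L_0(s) + 5·L_1(s) - 5·L_2(s).
Expanding and collecting terms gives P(s) = -s² + 3s + 5.
Evaluating at s = -2: P(-2) = -5.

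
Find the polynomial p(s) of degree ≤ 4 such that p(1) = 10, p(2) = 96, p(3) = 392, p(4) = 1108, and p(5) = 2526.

Write p(s) = as^4 + bs^3 + cs^2 + ds + e. Substituting each data point gives a linear system:
  a + b + c + d + e = 10
  16a + 8b + 4c + 2d + e = 96
  81a + 27b + 9c + 3d + e = 392
  256a + 64b + 16c + 4d + e = 1108
  625a + 125b + 25c + 5d + e = 2526
Solving the system yields a = 3, b = 5, c = 0, d = 6, e = -4.
So p(s) = 3s^4 + 5s^3 + 6s - 4.
Check: p(3) = 392. ✓

p(s) = 3s^4 + 5s^3 + 6s - 4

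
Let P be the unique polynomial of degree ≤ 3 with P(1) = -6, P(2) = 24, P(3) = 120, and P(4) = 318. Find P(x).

Write P(x) = ax^3 + bx^2 + cx + d. Substituting each data point gives a linear system:
  a + b + c + d = -6
  8a + 4b + 2c + d = 24
  27a + 9b + 3c + d = 120
  64a + 16b + 4c + d = 318
Solving the system yields a = 6, b = -3, c = -3, d = -6.
So P(x) = 6x^3 - 3x^2 - 3x - 6.
Check: P(4) = 318. ✓

P(x) = 6x^3 - 3x^2 - 3x - 6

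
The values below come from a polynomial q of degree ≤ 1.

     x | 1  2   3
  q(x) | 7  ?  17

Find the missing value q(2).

The 2 known points determine the degree-1 polynomial uniquely.
Write q(x) = ax + b. Substituting each data point gives a linear system:
  a + b = 7
  3a + b = 17
Solving the system yields a = 5, b = 2.
So q(x) = 5x + 2.
Then q(2) = 12.

12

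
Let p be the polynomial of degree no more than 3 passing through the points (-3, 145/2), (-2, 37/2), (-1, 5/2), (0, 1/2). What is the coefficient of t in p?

-3

Write p(t) = at^3 + bt^2 + ct + d. Substituting each data point gives a linear system:
  -27a + 9b - 3c + d = 145/2
  -8a + 4b - 2c + d = 37/2
  -a + b - c + d = 5/2
  d = 1/2
Solving the system yields a = -4, b = -5, c = -3, d = 1/2.
So p(t) = -4t³ - 5t² - 3t + 1/2.
The coefficient of t is -3.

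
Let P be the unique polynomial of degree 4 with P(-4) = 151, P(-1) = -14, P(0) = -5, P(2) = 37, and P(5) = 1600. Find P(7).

5882

Write P(n) = an^4 + bn^3 + cn^2 + dn + e. Substituting each data point gives a linear system:
  256a - 64b + 16c - 4d + e = 151
  a - b + c - d + e = -14
  e = -5
  16a + 8b + 4c + 2d + e = 37
  625a + 125b + 25c + 5d + e = 1600
Solving the system yields a = 2, b = 4, c = -6, d = 1, e = -5.
So P(n) = 2n⁴ + 4n³ - 6n² + n - 5.
Then P(7) = 5882.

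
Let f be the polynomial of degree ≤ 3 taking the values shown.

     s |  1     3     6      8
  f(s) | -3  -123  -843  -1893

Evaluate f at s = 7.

-1299

Write f(s) = as^3 + bs^2 + cs + d. Substituting each data point gives a linear system:
  a + b + c + d = -3
  27a + 9b + 3c + d = -123
  216a + 36b + 6c + d = -843
  512a + 64b + 8c + d = -1893
Solving the system yields a = -3, b = -6, c = 3, d = 3.
So f(s) = -3s^3 - 6s^2 + 3s + 3.
Then f(7) = -1299.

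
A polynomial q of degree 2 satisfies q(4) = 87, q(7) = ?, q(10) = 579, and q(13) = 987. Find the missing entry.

279

The 3 known points determine the degree-2 polynomial uniquely.
Write q(n) = an^2 + bn + c. Substituting each data point gives a linear system:
  16a + 4b + c = 87
  100a + 10b + c = 579
  169a + 13b + c = 987
Solving the system yields a = 6, b = -2, c = -1.
So q(n) = 6n^2 - 2n - 1.
Then q(7) = 279.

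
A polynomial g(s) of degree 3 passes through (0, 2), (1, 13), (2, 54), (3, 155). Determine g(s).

Write g(s) = as^3 + bs^2 + cs + d. Substituting each data point gives a linear system:
  d = 2
  a + b + c + d = 13
  8a + 4b + 2c + d = 54
  27a + 9b + 3c + d = 155
Solving the system yields a = 5, b = 0, c = 6, d = 2.
So g(s) = 5s³ + 6s + 2.
Check: g(1) = 13. ✓

g(s) = 5s^3 + 6s + 2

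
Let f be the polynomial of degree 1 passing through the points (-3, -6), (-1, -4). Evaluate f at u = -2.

Write f(u) = au + b. Substituting each data point gives a linear system:
  -3a + b = -6
  -a + b = -4
Solving the system yields a = 1, b = -3.
So f(u) = u - 3.
Then f(-2) = -5.

-5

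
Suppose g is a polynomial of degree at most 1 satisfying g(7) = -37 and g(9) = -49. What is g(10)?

Using the Lagrange interpolation formula with nodes 7, 9:
  L_0(u) = (u - 9) / -2
  L_1(u) = (u - 7) / 2
Then g(u) = -37·L_0(u) - 49·L_1(u).
Expanding and collecting terms gives g(u) = -6u + 5.
Evaluating at u = 10: g(10) = -55.

-55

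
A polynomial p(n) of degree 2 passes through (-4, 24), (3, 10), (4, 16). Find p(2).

6

Write p(n) = an^2 + bn + c. Substituting each data point gives a linear system:
  16a - 4b + c = 24
  9a + 3b + c = 10
  16a + 4b + c = 16
Solving the system yields a = 1, b = -1, c = 4.
So p(n) = n^2 - n + 4.
Then p(2) = 6.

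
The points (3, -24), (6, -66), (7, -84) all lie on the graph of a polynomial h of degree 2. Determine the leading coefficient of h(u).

Write h(u) = au^2 + bu + c. Substituting each data point gives a linear system:
  9a + 3b + c = -24
  36a + 6b + c = -66
  49a + 7b + c = -84
Solving the system yields a = -1, b = -5, c = 0.
So h(u) = -u^2 - 5u.
The leading coefficient is -1.

-1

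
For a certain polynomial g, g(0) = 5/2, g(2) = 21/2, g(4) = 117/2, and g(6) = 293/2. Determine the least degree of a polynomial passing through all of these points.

2

Forward differences of the values at x = 0, 2, 4, 6:
  g  : 5/2  21/2  117/2  293/2
  Δ  : 8  48  88
  Δ^2: 40  40
  Δ^3: 0
The second differences are constant (40) and nonzero, while all higher differences vanish, so the minimal degree is 2.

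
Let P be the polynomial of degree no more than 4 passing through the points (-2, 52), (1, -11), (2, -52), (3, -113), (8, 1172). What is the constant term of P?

4

Write P(x) = ax^4 + bx^3 + cx^2 + dx + e. Substituting each data point gives a linear system:
  16a - 8b + 4c - 2d + e = 52
  a + b + c + d + e = -11
  16a + 8b + 4c + 2d + e = -52
  81a + 27b + 9c + 3d + e = -113
  4096a + 512b + 64c + 8d + e = 1172
Solving the system yields a = 1, b = -5, c = -5, d = -6, e = 4.
So P(x) = x^4 - 5x^3 - 5x^2 - 6x + 4.
The constant term is 4.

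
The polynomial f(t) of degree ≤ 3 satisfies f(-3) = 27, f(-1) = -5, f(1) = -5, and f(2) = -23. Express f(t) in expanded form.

f(t) = -2t^3 - 2t^2 + 2t - 3

Using the Lagrange interpolation formula with nodes -3, -1, 1, 2:
  L_0(t) = (t + 1)(t - 1)(t - 2) / -40
  L_1(t) = (t + 3)(t - 1)(t - 2) / 12
  L_2(t) = (t + 3)(t + 1)(t - 2) / -8
  L_3(t) = (t + 3)(t + 1)(t - 1) / 15
Then f(t) = 27·L_0(t) - 5·L_1(t) - 5·L_2(t) - 23·L_3(t).
Expanding and collecting terms gives f(t) = -2t³ - 2t² + 2t - 3.
Check: f(-1) = -5. ✓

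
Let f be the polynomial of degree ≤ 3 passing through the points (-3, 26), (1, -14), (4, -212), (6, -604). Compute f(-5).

Using the Lagrange interpolation formula with nodes -3, 1, 4, 6:
  L_0(t) = (t - 1)(t - 4)(t - 6) / -252
  L_1(t) = (t + 3)(t - 4)(t - 6) / 60
  L_2(t) = (t + 3)(t - 1)(t - 6) / -42
  L_3(t) = (t + 3)(t - 1)(t - 4) / 90
Then f(t) = 26·L_0(t) - 14·L_1(t) - 212·L_2(t) - 604·L_3(t).
Expanding and collecting terms gives f(t) = -2t^3 - 4t^2 - 4t - 4.
Evaluating at t = -5: f(-5) = 166.

166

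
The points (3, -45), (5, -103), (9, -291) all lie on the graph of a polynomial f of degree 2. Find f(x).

Using the Lagrange interpolation formula with nodes 3, 5, 9:
  L_0(x) = (x - 5)(x - 9) / 12
  L_1(x) = (x - 3)(x - 9) / -8
  L_2(x) = (x - 3)(x - 5) / 24
Then f(x) = -45·L_0(x) - 103·L_1(x) - 291·L_2(x).
Expanding and collecting terms gives f(x) = -3x² - 5x - 3.
Check: f(5) = -103. ✓

f(x) = -3x^2 - 5x - 3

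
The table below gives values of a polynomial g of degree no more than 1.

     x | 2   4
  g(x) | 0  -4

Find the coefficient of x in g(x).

-2

Write g(x) = ax + b. Substituting each data point gives a linear system:
  2a + b = 0
  4a + b = -4
Solving the system yields a = -2, b = 4.
So g(x) = -2x + 4.
The leading coefficient is -2.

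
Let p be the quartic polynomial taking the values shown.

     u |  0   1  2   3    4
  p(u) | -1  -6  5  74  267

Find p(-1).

2

Write p(u) = au^4 + bu^3 + cu^2 + du + e. Substituting each data point gives a linear system:
  e = -1
  a + b + c + d + e = -6
  16a + 8b + 4c + 2d + e = 5
  81a + 27b + 9c + 3d + e = 74
  256a + 64b + 16c + 4d + e = 267
Solving the system yields a = 1, b = 1, c = -2, d = -5, e = -1.
So p(u) = u^4 + u^3 - 2u^2 - 5u - 1.
Then p(-1) = 2.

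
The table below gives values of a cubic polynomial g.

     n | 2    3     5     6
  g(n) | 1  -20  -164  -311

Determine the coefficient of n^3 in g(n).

-2

Write g(n) = an^3 + bn^2 + cn + d. Substituting each data point gives a linear system:
  8a + 4b + 2c + d = 1
  27a + 9b + 3c + d = -20
  125a + 25b + 5c + d = -164
  216a + 36b + 6c + d = -311
Solving the system yields a = -2, b = 3, c = 2, d = 1.
So g(n) = -2n^3 + 3n^2 + 2n + 1.
The leading coefficient is -2.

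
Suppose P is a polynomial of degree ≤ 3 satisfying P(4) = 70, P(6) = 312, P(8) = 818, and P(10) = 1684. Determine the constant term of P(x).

-6

Write P(x) = ax^3 + bx^2 + cx + d. Substituting each data point gives a linear system:
  64a + 16b + 4c + d = 70
  216a + 36b + 6c + d = 312
  512a + 64b + 8c + d = 818
  1000a + 100b + 10c + d = 1684
Solving the system yields a = 2, b = -3, c = -1, d = -6.
So P(x) = 2x³ - 3x² - x - 6.
The constant term is -6.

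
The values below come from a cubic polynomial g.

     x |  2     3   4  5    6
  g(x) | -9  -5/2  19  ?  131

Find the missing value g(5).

The 4 known points determine the degree-3 polynomial uniquely.
Write g(x) = ax^3 + bx^2 + cx + d. Substituting each data point gives a linear system:
  8a + 4b + 2c + d = -9
  27a + 9b + 3c + d = -5/2
  64a + 16b + 4c + d = 19
  216a + 36b + 6c + d = 131
Solving the system yields a = 1, b = -3/2, c = -5, d = -1.
So g(x) = x^3 - (3/2)x^2 - 5x - 1.
Then g(5) = 123/2.

123/2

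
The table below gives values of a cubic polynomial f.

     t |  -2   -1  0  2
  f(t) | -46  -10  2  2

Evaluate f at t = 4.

50

Write f(t) = at^3 + bt^2 + ct + d. Substituting each data point gives a linear system:
  -8a + 4b - 2c + d = -46
  -a + b - c + d = -10
  d = 2
  8a + 4b + 2c + d = 2
Solving the system yields a = 2, b = -6, c = 4, d = 2.
So f(t) = 2t^3 - 6t^2 + 4t + 2.
Then f(4) = 50.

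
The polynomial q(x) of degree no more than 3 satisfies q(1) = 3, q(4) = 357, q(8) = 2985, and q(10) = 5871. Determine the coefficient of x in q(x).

Write q(x) = ax^3 + bx^2 + cx + d. Substituting each data point gives a linear system:
  a + b + c + d = 3
  64a + 16b + 4c + d = 357
  512a + 64b + 8c + d = 2985
  1000a + 100b + 10c + d = 5871
Solving the system yields a = 6, b = -1, c = -3, d = 1.
So q(x) = 6x^3 - x^2 - 3x + 1.
The coefficient of x is -3.

-3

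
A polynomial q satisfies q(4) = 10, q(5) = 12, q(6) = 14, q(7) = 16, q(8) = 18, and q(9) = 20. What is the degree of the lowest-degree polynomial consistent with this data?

Forward differences of the values at t = 4, 5, 6, 7, 8, 9:
  q  : 10  12  14  16  18  20
  Δ  : 2  2  2  2  2
  Δ^2: 0  0  0  0
  Δ^3: 0  0  0
  Δ^4: 0  0
  Δ^5: 0
The first differences are constant (2) and nonzero, while all higher differences vanish, so the minimal degree is 1.

1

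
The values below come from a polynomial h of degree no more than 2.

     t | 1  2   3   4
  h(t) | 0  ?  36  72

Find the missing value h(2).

The 3 known points determine the degree-2 polynomial uniquely.
Write h(t) = at^2 + bt + c. Substituting each data point gives a linear system:
  a + b + c = 0
  9a + 3b + c = 36
  16a + 4b + c = 72
Solving the system yields a = 6, b = -6, c = 0.
So h(t) = 6t^2 - 6t.
Then h(2) = 12.

12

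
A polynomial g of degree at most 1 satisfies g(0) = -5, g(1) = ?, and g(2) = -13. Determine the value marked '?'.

The 2 known points determine the degree-1 polynomial uniquely.
Write g(t) = at + b. Substituting each data point gives a linear system:
  b = -5
  2a + b = -13
Solving the system yields a = -4, b = -5.
So g(t) = -4t - 5.
Then g(1) = -9.

-9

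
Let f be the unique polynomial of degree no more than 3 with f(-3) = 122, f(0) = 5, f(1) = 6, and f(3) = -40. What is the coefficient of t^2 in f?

4

Write f(t) = at^3 + bt^2 + ct + d. Substituting each data point gives a linear system:
  -27a + 9b - 3c + d = 122
  d = 5
  a + b + c + d = 6
  27a + 9b + 3c + d = -40
Solving the system yields a = -3, b = 4, c = 0, d = 5.
So f(t) = -3t^3 + 4t^2 + 5.
The coefficient of t^2 is 4.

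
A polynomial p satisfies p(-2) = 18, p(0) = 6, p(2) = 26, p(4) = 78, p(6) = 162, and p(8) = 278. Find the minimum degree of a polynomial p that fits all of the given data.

2

Forward differences of the values at u = -2, 0, 2, 4, 6, 8:
  p  : 18  6  26  78  162  278
  Δ  : -12  20  52  84  116
  Δ^2: 32  32  32  32
  Δ^3: 0  0  0
  Δ^4: 0  0
  Δ^5: 0
The second differences are constant (32) and nonzero, while all higher differences vanish, so the minimal degree is 2.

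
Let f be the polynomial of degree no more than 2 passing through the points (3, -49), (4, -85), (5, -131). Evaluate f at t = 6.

-187

Using the Lagrange interpolation formula with nodes 3, 4, 5:
  L_0(t) = (t - 4)(t - 5) / 2
  L_1(t) = (t - 3)(t - 5) / -1
  L_2(t) = (t - 3)(t - 4) / 2
Then f(t) = -49·L_0(t) - 85·L_1(t) - 131·L_2(t).
Expanding and collecting terms gives f(t) = -5t^2 - t - 1.
Evaluating at t = 6: f(6) = -187.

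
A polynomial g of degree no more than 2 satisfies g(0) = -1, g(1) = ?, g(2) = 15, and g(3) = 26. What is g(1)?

On equispaced nodes a degree-2 polynomial has vanishing third forward difference, so
  - g(0) + 3·g(1) - 3·g(2) + g(3) = 0.
Substituting the known values and solving for g(1):
  3·g(1) = 18
  g(1) = 6.

6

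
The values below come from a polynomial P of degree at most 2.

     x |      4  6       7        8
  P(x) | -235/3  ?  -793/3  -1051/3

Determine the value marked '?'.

-571/3

The 3 known points determine the degree-2 polynomial uniquely.
Write P(x) = ax^2 + bx + c. Substituting each data point gives a linear system:
  16a + 4b + c = -235/3
  49a + 7b + c = -793/3
  64a + 8b + c = -1051/3
Solving the system yields a = -6, b = 4, c = 5/3.
So P(x) = -6x^2 + 4x + 5/3.
Then P(6) = -571/3.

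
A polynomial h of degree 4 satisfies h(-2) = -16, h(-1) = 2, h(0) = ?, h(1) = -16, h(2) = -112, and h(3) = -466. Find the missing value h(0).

On equispaced nodes a degree-4 polynomial has vanishing fifth forward difference, so
  - h(-2) + 5·h(-1) - 10·h(0) + 10·h(1) - 5·h(2) + h(3) = 0.
Substituting the known values and solving for h(0):
  -10·h(0) = 40
  h(0) = -4.

-4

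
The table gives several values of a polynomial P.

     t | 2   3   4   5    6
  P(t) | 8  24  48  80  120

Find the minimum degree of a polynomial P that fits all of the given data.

2

Forward differences of the values at t = 2, 3, 4, 5, 6:
  P  : 8  24  48  80  120
  Δ  : 16  24  32  40
  Δ^2: 8  8  8
  Δ^3: 0  0
  Δ^4: 0
The second differences are constant (8) and nonzero, while all higher differences vanish, so the minimal degree is 2.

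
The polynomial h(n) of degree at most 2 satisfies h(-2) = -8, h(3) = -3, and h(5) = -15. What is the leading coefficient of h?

Write h(n) = an^2 + bn + c. Substituting each data point gives a linear system:
  4a - 2b + c = -8
  9a + 3b + c = -3
  25a + 5b + c = -15
Solving the system yields a = -1, b = 2, c = 0.
So h(n) = -n^2 + 2n.
The leading coefficient is -1.

-1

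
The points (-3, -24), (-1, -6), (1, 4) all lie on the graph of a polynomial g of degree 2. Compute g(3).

Forward differences of the values at x = -3, -1, 1:
  g  : -24  -6  4
  Δ  : 18  10
  Δ^2: -8
The second differences are constant, confirming degree 2.
Interpolating (Newton forward form) and evaluating at x = 3 gives g(3) = 6.

6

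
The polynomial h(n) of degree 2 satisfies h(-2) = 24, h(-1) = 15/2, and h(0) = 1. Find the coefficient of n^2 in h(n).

Write h(n) = an^2 + bn + c. Substituting each data point gives a linear system:
  4a - 2b + c = 24
  a - b + c = 15/2
  c = 1
Solving the system yields a = 5, b = -3/2, c = 1.
So h(n) = 5n^2 - (3/2)n + 1.
The leading coefficient is 5.

5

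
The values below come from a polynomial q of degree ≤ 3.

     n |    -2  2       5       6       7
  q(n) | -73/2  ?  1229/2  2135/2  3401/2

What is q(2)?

71/2

The 4 known points determine the degree-3 polynomial uniquely.
Write q(n) = an^3 + bn^2 + cn + d. Substituting each data point gives a linear system:
  -8a + 4b - 2c + d = -73/2
  125a + 25b + 5c + d = 1229/2
  216a + 36b + 6c + d = 2135/2
  343a + 49b + 7c + d = 3401/2
Solving the system yields a = 5, b = 0, c = -2, d = -1/2.
So q(n) = 5n^3 - 2n - 1/2.
Then q(2) = 71/2.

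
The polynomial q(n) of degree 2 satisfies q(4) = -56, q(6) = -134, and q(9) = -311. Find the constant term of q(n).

4

Write q(n) = an^2 + bn + c. Substituting each data point gives a linear system:
  16a + 4b + c = -56
  36a + 6b + c = -134
  81a + 9b + c = -311
Solving the system yields a = -4, b = 1, c = 4.
So q(n) = -4n^2 + n + 4.
The constant term is 4.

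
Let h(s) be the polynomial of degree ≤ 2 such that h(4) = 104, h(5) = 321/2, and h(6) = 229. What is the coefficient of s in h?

5/2

Write h(s) = as^2 + bs + c. Substituting each data point gives a linear system:
  16a + 4b + c = 104
  25a + 5b + c = 321/2
  36a + 6b + c = 229
Solving the system yields a = 6, b = 5/2, c = -2.
So h(s) = 6s² + (5/2)s - 2.
The coefficient of s is 5/2.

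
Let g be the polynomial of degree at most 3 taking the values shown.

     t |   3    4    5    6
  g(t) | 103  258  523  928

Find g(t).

g(t) = 5t^3 - 5t^2 + 5t - 2

Using the Lagrange interpolation formula with nodes 3, 4, 5, 6:
  L_0(t) = (t - 4)(t - 5)(t - 6) / -6
  L_1(t) = (t - 3)(t - 5)(t - 6) / 2
  L_2(t) = (t - 3)(t - 4)(t - 6) / -2
  L_3(t) = (t - 3)(t - 4)(t - 5) / 6
Then g(t) = 103·L_0(t) + 258·L_1(t) + 523·L_2(t) + 928·L_3(t).
Expanding and collecting terms gives g(t) = 5t³ - 5t² + 5t - 2.
Check: g(4) = 258. ✓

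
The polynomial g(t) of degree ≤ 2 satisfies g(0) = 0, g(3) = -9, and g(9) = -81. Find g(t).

g(t) = -t^2

Using the Lagrange interpolation formula with nodes 0, 3, 9:
  L_0(t) = (t - 3)(t - 9) / 27
  L_1(t) = t(t - 9) / -18
  L_2(t) = t(t - 3) / 54
Then g(t) = 0·L_0(t) - 9·L_1(t) - 81·L_2(t).
Expanding and collecting terms gives g(t) = -t^2.
Check: g(3) = -9. ✓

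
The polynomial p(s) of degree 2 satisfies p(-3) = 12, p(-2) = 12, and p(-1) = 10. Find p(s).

Write p(s) = as^2 + bs + c. Substituting each data point gives a linear system:
  9a - 3b + c = 12
  4a - 2b + c = 12
  a - b + c = 10
Solving the system yields a = -1, b = -5, c = 6.
So p(s) = -s^2 - 5s + 6.
Check: p(-3) = 12. ✓

p(s) = -s^2 - 5s + 6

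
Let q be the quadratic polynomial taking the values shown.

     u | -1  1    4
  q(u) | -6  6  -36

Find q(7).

-150

Write q(u) = au^2 + bu + c. Substituting each data point gives a linear system:
  a - b + c = -6
  a + b + c = 6
  16a + 4b + c = -36
Solving the system yields a = -4, b = 6, c = 4.
So q(u) = -4u^2 + 6u + 4.
Then q(7) = -150.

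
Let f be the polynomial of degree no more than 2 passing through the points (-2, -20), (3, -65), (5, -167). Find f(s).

f(s) = -6s^2 - 3s - 2

Write f(s) = as^2 + bs + c. Substituting each data point gives a linear system:
  4a - 2b + c = -20
  9a + 3b + c = -65
  25a + 5b + c = -167
Solving the system yields a = -6, b = -3, c = -2.
So f(s) = -6s² - 3s - 2.
Check: f(5) = -167. ✓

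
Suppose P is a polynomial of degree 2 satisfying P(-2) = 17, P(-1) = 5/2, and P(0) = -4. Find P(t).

P(t) = 4t^2 - (5/2)t - 4

Using the Lagrange interpolation formula with nodes -2, -1, 0:
  L_0(t) = (t + 1)t / 2
  L_1(t) = (t + 2)t / -1
  L_2(t) = (t + 2)(t + 1) / 2
Then P(t) = 17·L_0(t) + 5/2·L_1(t) - 4·L_2(t).
Expanding and collecting terms gives P(t) = 4t^2 - (5/2)t - 4.
Check: P(0) = -4. ✓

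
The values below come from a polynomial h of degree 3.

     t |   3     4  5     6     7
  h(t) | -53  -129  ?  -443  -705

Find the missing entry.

On equispaced nodes a degree-3 polynomial has vanishing fourth forward difference, so
  h(3) - 4·h(4) + 6·h(5) - 4·h(6) + h(7) = 0.
Substituting the known values and solving for h(5):
  6·h(5) = -1530
  h(5) = -255.

-255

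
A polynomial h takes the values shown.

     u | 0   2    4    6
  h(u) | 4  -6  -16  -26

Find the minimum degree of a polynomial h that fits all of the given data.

Forward differences of the values at u = 0, 2, 4, 6:
  h  : 4  -6  -16  -26
  Δ  : -10  -10  -10
  Δ^2: 0  0
  Δ^3: 0
The first differences are constant (-10) and nonzero, while all higher differences vanish, so the minimal degree is 1.

1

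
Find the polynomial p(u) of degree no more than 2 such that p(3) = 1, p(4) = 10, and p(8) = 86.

p(u) = 2u^2 - 5u - 2

Write p(u) = au^2 + bu + c. Substituting each data point gives a linear system:
  9a + 3b + c = 1
  16a + 4b + c = 10
  64a + 8b + c = 86
Solving the system yields a = 2, b = -5, c = -2.
So p(u) = 2u^2 - 5u - 2.
Check: p(3) = 1. ✓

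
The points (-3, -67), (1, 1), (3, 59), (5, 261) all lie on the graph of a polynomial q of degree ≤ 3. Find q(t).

Using the Lagrange interpolation formula with nodes -3, 1, 3, 5:
  L_0(t) = (t - 1)(t - 3)(t - 5) / -192
  L_1(t) = (t + 3)(t - 3)(t - 5) / 32
  L_2(t) = (t + 3)(t - 1)(t - 5) / -24
  L_3(t) = (t + 3)(t - 1)(t - 3) / 64
Then q(t) = -67·L_0(t) + 1·L_1(t) + 59·L_2(t) + 261·L_3(t).
Expanding and collecting terms gives q(t) = 2t^3 + 3t - 4.
Check: q(-3) = -67. ✓

q(t) = 2t^3 + 3t - 4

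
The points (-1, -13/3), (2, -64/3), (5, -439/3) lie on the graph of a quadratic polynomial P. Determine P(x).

P(x) = -6x^2 + (1/3)x + 2

Write P(x) = ax^2 + bx + c. Substituting each data point gives a linear system:
  a - b + c = -13/3
  4a + 2b + c = -64/3
  25a + 5b + c = -439/3
Solving the system yields a = -6, b = 1/3, c = 2.
So P(x) = -6x^2 + (1/3)x + 2.
Check: P(5) = -439/3. ✓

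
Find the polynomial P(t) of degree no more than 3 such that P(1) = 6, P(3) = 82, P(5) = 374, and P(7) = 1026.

Using the Lagrange interpolation formula with nodes 1, 3, 5, 7:
  L_0(t) = (t - 3)(t - 5)(t - 7) / -48
  L_1(t) = (t - 1)(t - 5)(t - 7) / 16
  L_2(t) = (t - 1)(t - 3)(t - 7) / -16
  L_3(t) = (t - 1)(t - 3)(t - 5) / 48
Then P(t) = 6·L_0(t) + 82·L_1(t) + 374·L_2(t) + 1026·L_3(t).
Expanding and collecting terms gives P(t) = 3t^3 - t + 4.
Check: P(3) = 82. ✓

P(t) = 3t^3 - t + 4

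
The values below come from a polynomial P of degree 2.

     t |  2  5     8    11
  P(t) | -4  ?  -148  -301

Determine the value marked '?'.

-49

On equispaced nodes a degree-2 polynomial has vanishing third forward difference, so
  - P(2) + 3·P(5) - 3·P(8) + P(11) = 0.
Substituting the known values and solving for P(5):
  3·P(5) = -147
  P(5) = -49.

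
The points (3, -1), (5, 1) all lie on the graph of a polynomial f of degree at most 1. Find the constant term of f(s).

Write f(s) = as + b. Substituting each data point gives a linear system:
  3a + b = -1
  5a + b = 1
Solving the system yields a = 1, b = -4.
So f(s) = s - 4.
The constant term is -4.

-4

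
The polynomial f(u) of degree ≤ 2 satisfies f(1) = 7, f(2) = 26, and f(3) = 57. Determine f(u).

f(u) = 6u^2 + u

Write f(u) = au^2 + bu + c. Substituting each data point gives a linear system:
  a + b + c = 7
  4a + 2b + c = 26
  9a + 3b + c = 57
Solving the system yields a = 6, b = 1, c = 0.
So f(u) = 6u² + u.
Check: f(2) = 26. ✓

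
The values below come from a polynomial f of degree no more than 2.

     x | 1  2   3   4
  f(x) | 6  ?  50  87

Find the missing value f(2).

On equispaced nodes a degree-2 polynomial has vanishing third forward difference, so
  - f(1) + 3·f(2) - 3·f(3) + f(4) = 0.
Substituting the known values and solving for f(2):
  3·f(2) = 69
  f(2) = 23.

23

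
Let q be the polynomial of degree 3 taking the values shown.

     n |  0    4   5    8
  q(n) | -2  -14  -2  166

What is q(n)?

Using the Lagrange interpolation formula with nodes 0, 4, 5, 8:
  L_0(n) = (n - 4)(n - 5)(n - 8) / -160
  L_1(n) = n(n - 5)(n - 8) / 16
  L_2(n) = n(n - 4)(n - 8) / -15
  L_3(n) = n(n - 4)(n - 5) / 96
Then q(n) = -2·L_0(n) - 14·L_1(n) - 2·L_2(n) + 166·L_3(n).
Expanding and collecting terms gives q(n) = n^3 - 6n^2 + 5n - 2.
Check: q(0) = -2. ✓

q(n) = n^3 - 6n^2 + 5n - 2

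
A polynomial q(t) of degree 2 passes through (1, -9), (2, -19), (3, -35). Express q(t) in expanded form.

Using the Lagrange interpolation formula with nodes 1, 2, 3:
  L_0(t) = (t - 2)(t - 3) / 2
  L_1(t) = (t - 1)(t - 3) / -1
  L_2(t) = (t - 1)(t - 2) / 2
Then q(t) = -9·L_0(t) - 19·L_1(t) - 35·L_2(t).
Expanding and collecting terms gives q(t) = -3t^2 - t - 5.
Check: q(3) = -35. ✓

q(t) = -3t^2 - t - 5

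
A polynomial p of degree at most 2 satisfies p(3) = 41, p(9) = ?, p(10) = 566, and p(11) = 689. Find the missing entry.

455

The 3 known points determine the degree-2 polynomial uniquely.
Write p(n) = an^2 + bn + c. Substituting each data point gives a linear system:
  9a + 3b + c = 41
  100a + 10b + c = 566
  121a + 11b + c = 689
Solving the system yields a = 6, b = -3, c = -4.
So p(n) = 6n^2 - 3n - 4.
Then p(9) = 455.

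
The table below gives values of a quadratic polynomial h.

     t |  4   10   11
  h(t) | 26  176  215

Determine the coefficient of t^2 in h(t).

Write h(t) = at^2 + bt + c. Substituting each data point gives a linear system:
  16a + 4b + c = 26
  100a + 10b + c = 176
  121a + 11b + c = 215
Solving the system yields a = 2, b = -3, c = 6.
So h(t) = 2t^2 - 3t + 6.
The leading coefficient is 2.

2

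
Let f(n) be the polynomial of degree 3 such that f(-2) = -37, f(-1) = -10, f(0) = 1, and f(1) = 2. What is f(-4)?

Using the Lagrange interpolation formula with nodes -2, -1, 0, 1:
  L_0(n) = (n + 1)n(n - 1) / -6
  L_1(n) = (n + 2)n(n - 1) / 2
  L_2(n) = (n + 2)(n + 1)(n - 1) / -2
  L_3(n) = (n + 2)(n + 1)n / 6
Then f(n) = -37·L_0(n) - 10·L_1(n) + 1·L_2(n) + 2·L_3(n).
Expanding and collecting terms gives f(n) = n^3 - 5n^2 + 5n + 1.
Evaluating at n = -4: f(-4) = -163.

-163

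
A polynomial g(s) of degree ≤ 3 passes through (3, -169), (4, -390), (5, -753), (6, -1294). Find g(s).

Write g(s) = as^3 + bs^2 + cs + d. Substituting each data point gives a linear system:
  27a + 9b + 3c + d = -169
  64a + 16b + 4c + d = -390
  125a + 25b + 5c + d = -753
  216a + 36b + 6c + d = -1294
Solving the system yields a = -6, b = 1, c = -6, d = 2.
So g(s) = -6s³ + s² - 6s + 2.
Check: g(6) = -1294. ✓

g(s) = -6s^3 + s^2 - 6s + 2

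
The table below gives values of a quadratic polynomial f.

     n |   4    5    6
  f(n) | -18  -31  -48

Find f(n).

f(n) = -2n^2 + 5n - 6

Write f(n) = an^2 + bn + c. Substituting each data point gives a linear system:
  16a + 4b + c = -18
  25a + 5b + c = -31
  36a + 6b + c = -48
Solving the system yields a = -2, b = 5, c = -6.
So f(n) = -2n^2 + 5n - 6.
Check: f(5) = -31. ✓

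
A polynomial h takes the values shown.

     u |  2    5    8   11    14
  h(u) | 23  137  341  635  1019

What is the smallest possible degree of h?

2

Forward differences of the values at u = 2, 5, 8, 11, 14:
  h  : 23  137  341  635  1019
  Δ  : 114  204  294  384
  Δ^2: 90  90  90
  Δ^3: 0  0
  Δ^4: 0
The second differences are constant (90) and nonzero, while all higher differences vanish, so the minimal degree is 2.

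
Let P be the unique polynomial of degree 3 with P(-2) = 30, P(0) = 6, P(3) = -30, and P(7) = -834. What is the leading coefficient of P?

Write P(x) = ax^3 + bx^2 + cx + d. Substituting each data point gives a linear system:
  -8a + 4b - 2c + d = 30
  d = 6
  27a + 9b + 3c + d = -30
  343a + 49b + 7c + d = -834
Solving the system yields a = -3, b = 3, c = 6, d = 6.
So P(x) = -3x^3 + 3x^2 + 6x + 6.
The leading coefficient is -3.

-3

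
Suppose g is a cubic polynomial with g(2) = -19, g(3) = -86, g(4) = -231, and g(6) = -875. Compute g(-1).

14

Write g(x) = ax^3 + bx^2 + cx + d. Substituting each data point gives a linear system:
  8a + 4b + 2c + d = -19
  27a + 9b + 3c + d = -86
  64a + 16b + 4c + d = -231
  216a + 36b + 6c + d = -875
Solving the system yields a = -5, b = 6, c = -2, d = 1.
So g(x) = -5x³ + 6x² - 2x + 1.
Then g(-1) = 14.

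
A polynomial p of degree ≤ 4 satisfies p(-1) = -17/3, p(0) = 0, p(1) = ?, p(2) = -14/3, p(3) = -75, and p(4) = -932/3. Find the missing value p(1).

7/3

The 5 known points determine the degree-4 polynomial uniquely.
Write p(t) = at^4 + bt^3 + ct^2 + dt + e. Substituting each data point gives a linear system:
  a - b + c - d + e = -17/3
  e = 0
  16a + 8b + 4c + 2d + e = -14/3
  81a + 27b + 9c + 3d + e = -75
  256a + 64b + 16c + 4d + e = -932/3
Solving the system yields a = -2, b = 3, c = 1/3, d = 1, e = 0.
So p(t) = -2t^4 + 3t^3 + (1/3)t^2 + t.
Then p(1) = 7/3.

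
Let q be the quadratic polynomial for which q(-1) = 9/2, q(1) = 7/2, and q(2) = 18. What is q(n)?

Write q(n) = an^2 + bn + c. Substituting each data point gives a linear system:
  a - b + c = 9/2
  a + b + c = 7/2
  4a + 2b + c = 18
Solving the system yields a = 5, b = -1/2, c = -1.
So q(n) = 5n² - (1/2)n - 1.
Check: q(-1) = 9/2. ✓

q(n) = 5n^2 - (1/2)n - 1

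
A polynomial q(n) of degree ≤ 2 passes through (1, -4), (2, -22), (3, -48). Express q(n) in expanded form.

q(n) = -4n^2 - 6n + 6

Using the Lagrange interpolation formula with nodes 1, 2, 3:
  L_0(n) = (n - 2)(n - 3) / 2
  L_1(n) = (n - 1)(n - 3) / -1
  L_2(n) = (n - 1)(n - 2) / 2
Then q(n) = -4·L_0(n) - 22·L_1(n) - 48·L_2(n).
Expanding and collecting terms gives q(n) = -4n^2 - 6n + 6.
Check: q(2) = -22. ✓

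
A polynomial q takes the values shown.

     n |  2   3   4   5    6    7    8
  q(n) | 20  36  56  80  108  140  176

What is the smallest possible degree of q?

2

Forward differences of the values at n = 2, 3, 4, 5, 6, 7, 8:
  q  : 20  36  56  80  108  140  176
  Δ  : 16  20  24  28  32  36
  Δ^2: 4  4  4  4  4
  Δ^3: 0  0  0  0
  Δ^4: 0  0  0
  Δ^5: 0  0
  Δ^6: 0
The second differences are constant (4) and nonzero, while all higher differences vanish, so the minimal degree is 2.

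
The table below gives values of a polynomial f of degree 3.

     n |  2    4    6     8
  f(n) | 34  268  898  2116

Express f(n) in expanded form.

Write f(n) = an^3 + bn^2 + cn + d. Substituting each data point gives a linear system:
  8a + 4b + 2c + d = 34
  64a + 16b + 4c + d = 268
  216a + 36b + 6c + d = 898
  512a + 64b + 8c + d = 2116
Solving the system yields a = 4, b = 3/2, c = -4, d = 4.
So f(n) = 4n³ + (3/2)n² - 4n + 4.
Check: f(8) = 2116. ✓

f(n) = 4n^3 + (3/2)n^2 - 4n + 4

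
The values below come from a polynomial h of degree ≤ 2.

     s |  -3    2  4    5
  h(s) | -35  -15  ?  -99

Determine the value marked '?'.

The 3 known points determine the degree-2 polynomial uniquely.
Write h(s) = as^2 + bs + c. Substituting each data point gives a linear system:
  9a - 3b + c = -35
  4a + 2b + c = -15
  25a + 5b + c = -99
Solving the system yields a = -4, b = 0, c = 1.
So h(s) = -4s² + 1.
Then h(4) = -63.

-63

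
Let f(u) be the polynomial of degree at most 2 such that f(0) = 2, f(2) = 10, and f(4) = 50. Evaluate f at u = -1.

Using the Lagrange interpolation formula with nodes 0, 2, 4:
  L_0(u) = (u - 2)(u - 4) / 8
  L_1(u) = u(u - 4) / -4
  L_2(u) = u(u - 2) / 8
Then f(u) = 2·L_0(u) + 10·L_1(u) + 50·L_2(u).
Expanding and collecting terms gives f(u) = 4u^2 - 4u + 2.
Evaluating at u = -1: f(-1) = 10.

10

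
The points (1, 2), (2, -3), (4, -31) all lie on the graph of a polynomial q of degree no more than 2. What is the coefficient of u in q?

4

Write q(u) = au^2 + bu + c. Substituting each data point gives a linear system:
  a + b + c = 2
  4a + 2b + c = -3
  16a + 4b + c = -31
Solving the system yields a = -3, b = 4, c = 1.
So q(u) = -3u^2 + 4u + 1.
The coefficient of u is 4.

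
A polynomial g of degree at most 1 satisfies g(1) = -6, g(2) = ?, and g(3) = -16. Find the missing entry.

-11

The 2 known points determine the degree-1 polynomial uniquely.
Write g(x) = ax + b. Substituting each data point gives a linear system:
  a + b = -6
  3a + b = -16
Solving the system yields a = -5, b = -1.
So g(x) = -5x - 1.
Then g(2) = -11.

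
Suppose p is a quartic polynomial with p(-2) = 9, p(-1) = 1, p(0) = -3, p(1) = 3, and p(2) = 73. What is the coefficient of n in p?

Write p(n) = an^4 + bn^3 + cn^2 + dn + e. Substituting each data point gives a linear system:
  16a - 8b + 4c - 2d + e = 9
  a - b + c - d + e = 1
  e = -3
  a + b + c + d + e = 3
  16a + 8b + 4c + 2d + e = 73
Solving the system yields a = 2, b = 5, c = 3, d = -4, e = -3.
So p(n) = 2n^4 + 5n^3 + 3n^2 - 4n - 3.
The coefficient of n is -4.

-4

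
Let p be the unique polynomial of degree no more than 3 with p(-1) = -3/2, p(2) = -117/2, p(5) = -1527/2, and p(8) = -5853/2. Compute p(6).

-2565/2

Write p(u) = au^3 + bu^2 + cu + d. Substituting each data point gives a linear system:
  -a + b - c + d = -3/2
  8a + 4b + 2c + d = -117/2
  125a + 25b + 5c + d = -1527/2
  512a + 64b + 8c + d = -5853/2
Solving the system yields a = -5, b = -6, c = 2, d = 3/2.
So p(u) = -5u^3 - 6u^2 + 2u + 3/2.
Then p(6) = -2565/2.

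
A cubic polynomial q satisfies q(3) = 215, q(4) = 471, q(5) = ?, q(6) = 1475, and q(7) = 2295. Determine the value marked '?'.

The 4 known points determine the degree-3 polynomial uniquely.
Write q(u) = au^3 + bu^2 + cu + d. Substituting each data point gives a linear system:
  27a + 9b + 3c + d = 215
  64a + 16b + 4c + d = 471
  216a + 36b + 6c + d = 1475
  343a + 49b + 7c + d = 2295
Solving the system yields a = 6, b = 4, c = 6, d = -1.
So q(u) = 6u³ + 4u² + 6u - 1.
Then q(5) = 879.

879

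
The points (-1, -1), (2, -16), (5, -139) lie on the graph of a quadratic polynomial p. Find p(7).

-281

Using the Lagrange interpolation formula with nodes -1, 2, 5:
  L_0(s) = (s - 2)(s - 5) / 18
  L_1(s) = (s + 1)(s - 5) / -9
  L_2(s) = (s + 1)(s - 2) / 18
Then p(s) = -1·L_0(s) - 16·L_1(s) - 139·L_2(s).
Expanding and collecting terms gives p(s) = -6s^2 + s + 6.
Evaluating at s = 7: p(7) = -281.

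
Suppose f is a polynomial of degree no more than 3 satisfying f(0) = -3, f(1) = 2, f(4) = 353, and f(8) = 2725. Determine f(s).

Write f(s) = as^3 + bs^2 + cs + d. Substituting each data point gives a linear system:
  d = -3
  a + b + c + d = 2
  64a + 16b + 4c + d = 353
  512a + 64b + 8c + d = 2725
Solving the system yields a = 5, b = 3, c = -3, d = -3.
So f(s) = 5s³ + 3s² - 3s - 3.
Check: f(4) = 353. ✓

f(s) = 5s^3 + 3s^2 - 3s - 3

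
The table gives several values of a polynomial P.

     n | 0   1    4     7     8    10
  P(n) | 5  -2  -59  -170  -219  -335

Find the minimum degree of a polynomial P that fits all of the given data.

Divided differences on the nodes 0, 1, 4, 7, 8, 10:
  order 0: 5  -2  -59  -170  -219  -335
  order 1: -7  -19  -37  -49  -58
  order 2: -3  -3  -3  -3
  order 3: 0  0  0
  order 4: 0  0
  order 5: 0
The order-2 divided differences are all -3 (nonzero) and every higher order vanishes, so the data lies on a polynomial of degree exactly 2.

2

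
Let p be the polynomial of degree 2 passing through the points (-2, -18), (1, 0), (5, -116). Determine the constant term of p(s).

Write p(s) = as^2 + bs + c. Substituting each data point gives a linear system:
  4a - 2b + c = -18
  a + b + c = 0
  25a + 5b + c = -116
Solving the system yields a = -5, b = 1, c = 4.
So p(s) = -5s^2 + s + 4.
The constant term is 4.

4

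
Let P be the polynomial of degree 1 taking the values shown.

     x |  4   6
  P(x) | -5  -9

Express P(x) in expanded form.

Write P(x) = ax + b. Substituting each data point gives a linear system:
  4a + b = -5
  6a + b = -9
Solving the system yields a = -2, b = 3.
So P(x) = -2x + 3.
Check: P(6) = -9. ✓

P(x) = -2x + 3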